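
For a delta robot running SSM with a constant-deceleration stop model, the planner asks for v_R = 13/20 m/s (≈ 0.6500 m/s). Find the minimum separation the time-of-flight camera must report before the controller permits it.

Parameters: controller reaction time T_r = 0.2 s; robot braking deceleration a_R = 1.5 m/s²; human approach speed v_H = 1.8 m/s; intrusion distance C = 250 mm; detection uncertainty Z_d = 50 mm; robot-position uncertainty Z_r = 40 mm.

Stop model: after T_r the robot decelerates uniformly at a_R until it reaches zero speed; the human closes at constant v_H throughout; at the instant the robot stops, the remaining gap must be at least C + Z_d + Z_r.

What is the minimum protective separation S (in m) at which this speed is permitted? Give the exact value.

braking lasts T_s = (13/20)/(3/2) = 0.4333 s
robot covers v_R·T_r = 0.6500·0.2000 = 0.1300 m before braking
robot under decel: 0.6500²/(2·1.5000) = 0.1408 m
person approaches 1.8000·(0.2000+0.4333) = 1.1400 m
C+Z_d+Z_r = 0.2500+0.0500+0.0400 = 0.3400 m
S_min ≈ 0.1300+0.1408+1.1400+0.3400  ⇒  S_min = 2101/1200 m

S_min = 2101/1200 m = 1.7508 m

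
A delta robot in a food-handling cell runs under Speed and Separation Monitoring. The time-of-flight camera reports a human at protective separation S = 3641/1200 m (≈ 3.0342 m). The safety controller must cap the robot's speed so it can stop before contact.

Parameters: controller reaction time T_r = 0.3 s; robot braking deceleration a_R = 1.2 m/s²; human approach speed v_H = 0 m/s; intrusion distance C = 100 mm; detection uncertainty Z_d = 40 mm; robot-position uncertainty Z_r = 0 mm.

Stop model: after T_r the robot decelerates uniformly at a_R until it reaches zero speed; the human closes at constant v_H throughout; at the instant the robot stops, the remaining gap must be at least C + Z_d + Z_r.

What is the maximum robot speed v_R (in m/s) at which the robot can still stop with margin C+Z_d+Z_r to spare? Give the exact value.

collect terms ⇒ (5/12)·v_R² + (3/10)·v_R + (-3473/1200) = 0
  disc = (3/10)² − 4·(5/12)·(-3473/1200) = 17689/3600 ; √disc = 133/60
  v_R = (−(3/10) + 133/60) / (2·(5/12)) = 23/10 m/s
check:
stop time T_s = (23/10)/(6/5) = 1.9167 s
robot in T_r: 2.3000·0.3000 = 0.6900 m
robot under decel: 2.3000²/(2·1.2000) = 2.2042 m
human closes 0.0000·2.2167 = 0.0000 m
residual clearance needed = 0.1000+0.0400+0.0000 = 0.1400 m
sum ≈ 0.6900+2.2042+0.0000+0.1400 ≈ 3.0342 m = S ✓

v_R_max = 23/10 m/s = 2.3000 m/s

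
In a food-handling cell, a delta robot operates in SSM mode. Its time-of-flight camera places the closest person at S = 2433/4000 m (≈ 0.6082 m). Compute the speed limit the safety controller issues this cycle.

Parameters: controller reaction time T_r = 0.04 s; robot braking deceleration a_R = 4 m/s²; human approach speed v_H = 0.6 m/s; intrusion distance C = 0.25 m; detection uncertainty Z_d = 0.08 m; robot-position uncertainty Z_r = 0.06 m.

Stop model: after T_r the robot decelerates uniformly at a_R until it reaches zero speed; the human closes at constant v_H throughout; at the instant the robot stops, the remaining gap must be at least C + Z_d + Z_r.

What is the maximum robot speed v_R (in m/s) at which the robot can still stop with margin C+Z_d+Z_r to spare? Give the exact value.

v_R_max = 7/10 m/s = 0.7000 m/s

collect terms ⇒ (1/8)·v_R² + (19/100)·v_R + (-777/4000) = 0
  disc = (19/100)² − 4·(1/8)·(-777/4000) = 5329/40000 ; √disc = 73/200
  v_R = (−(19/100) + 73/200) / (2·(1/8)) = 7/10 m/s
check:
braking lasts T_s = (7/10)/4 = 0.1750 s
robot in T_r: 0.7000·0.0400 = 0.0280 m
robot covers 0.7000·0.1750 − ½·4.0000·0.1750² = 0.0612 m while stopping
person approaches 0.6000·(0.0400+0.1750) = 0.1290 m
margins: 0.2500+0.0800+0.0600 = 0.3900 m
sum ≈ 0.0280+0.0612+0.1290+0.3900 ≈ 0.6082 m = S ✓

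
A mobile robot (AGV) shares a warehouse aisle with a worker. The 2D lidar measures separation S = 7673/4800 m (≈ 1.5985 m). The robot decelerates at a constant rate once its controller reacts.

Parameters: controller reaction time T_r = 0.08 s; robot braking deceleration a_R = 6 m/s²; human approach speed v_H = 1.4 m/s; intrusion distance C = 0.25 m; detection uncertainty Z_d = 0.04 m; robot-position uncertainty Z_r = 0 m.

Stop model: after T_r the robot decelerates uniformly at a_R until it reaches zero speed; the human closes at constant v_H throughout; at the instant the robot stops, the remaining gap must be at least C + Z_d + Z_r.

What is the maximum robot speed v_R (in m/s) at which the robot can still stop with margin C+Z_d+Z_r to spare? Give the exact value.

v_R_max = 47/20 m/s = 2.3500 m/s

quadratic (1/12)·v² + (47/150)·v + (-28717/24000) = 0
  disc = (47/150)² − 4·(1/12)·(-28717/24000) = 19881/40000 ; √disc = 141/200
  v_R = (−(47/150) + 141/200) / (2·(1/12)) = 47/20 m/s
check:
T_s = v_R/a_R = (47/20)/6 = 0.3917 s
reaction-phase robot travel = 2.3500·0.0800 = 0.1880 m
braking distance = 2.3500²/(2·6.0000) = 0.4602 m
human over T_r+T_s: 1.4000·(0.0800+0.3917) = 0.6603 m
C+Z_d+Z_r = 0.2500+0.0400+0.0000 = 0.2900 m
sum ≈ 0.1880+0.4602+0.6603+0.2900 ≈ 1.5985 m = S ✓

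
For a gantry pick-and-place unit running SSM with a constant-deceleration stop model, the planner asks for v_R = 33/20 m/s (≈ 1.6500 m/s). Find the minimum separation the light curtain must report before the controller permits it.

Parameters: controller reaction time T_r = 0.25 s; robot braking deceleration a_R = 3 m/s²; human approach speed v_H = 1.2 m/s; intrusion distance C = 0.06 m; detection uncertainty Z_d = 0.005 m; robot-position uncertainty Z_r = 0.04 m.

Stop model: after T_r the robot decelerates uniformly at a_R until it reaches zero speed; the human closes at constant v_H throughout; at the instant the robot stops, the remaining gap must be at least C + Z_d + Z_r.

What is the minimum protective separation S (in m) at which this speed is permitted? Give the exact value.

S_min = 309/160 m = 1.9312 m

braking lasts T_s = (33/20)/3 = 0.5500 s
reaction-phase robot travel = 1.6500·0.2500 = 0.4125 m
braking distance = 1.6500²/(2·3.0000) = 0.4537 m
human closes 1.2000·0.8000 = 0.9600 m
C+Z_d+Z_r = 0.0600+0.0050+0.0400 = 0.1050 m
S_min ≈ 0.4125+0.4537+0.9600+0.1050  ⇒  S_min = 309/160 m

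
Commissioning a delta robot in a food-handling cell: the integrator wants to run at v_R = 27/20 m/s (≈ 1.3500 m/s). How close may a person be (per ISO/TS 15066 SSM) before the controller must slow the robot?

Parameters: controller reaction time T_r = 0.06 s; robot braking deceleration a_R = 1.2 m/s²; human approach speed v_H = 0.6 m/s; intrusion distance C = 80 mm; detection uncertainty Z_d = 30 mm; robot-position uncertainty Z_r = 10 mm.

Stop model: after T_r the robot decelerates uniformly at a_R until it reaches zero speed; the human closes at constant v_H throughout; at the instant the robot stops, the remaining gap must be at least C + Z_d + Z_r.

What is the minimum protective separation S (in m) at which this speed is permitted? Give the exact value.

stop time T_s = (27/20)/(6/5) = 1.1250 s
reaction-phase robot travel = 1.3500·0.0600 = 0.0810 m
robot covers 1.3500·1.1250 − ½·1.2000·1.1250² = 0.7594 m while stopping
person approaches 0.6000·(0.0600+1.1250) = 0.7110 m
margins: 0.0800+0.0300+0.0100 = 0.1200 m
S_min ≈ 0.0810+0.7594+0.7110+0.1200  ⇒  S_min = 13371/8000 m

S_min = 13371/8000 m = 1.6714 m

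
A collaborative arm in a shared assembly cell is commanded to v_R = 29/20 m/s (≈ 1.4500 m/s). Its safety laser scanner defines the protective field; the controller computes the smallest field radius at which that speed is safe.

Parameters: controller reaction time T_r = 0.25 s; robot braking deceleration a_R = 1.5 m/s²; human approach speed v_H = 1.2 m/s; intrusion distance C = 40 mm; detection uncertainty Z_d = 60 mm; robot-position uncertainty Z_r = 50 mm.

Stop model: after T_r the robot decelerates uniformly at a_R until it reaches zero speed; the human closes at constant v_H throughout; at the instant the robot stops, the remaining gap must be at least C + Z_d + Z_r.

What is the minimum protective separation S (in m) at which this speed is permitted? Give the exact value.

stop time T_s = (29/20)/(3/2) = 0.9667 s
reaction-phase robot travel = 1.4500·0.2500 = 0.3625 m
robot covers 1.4500·0.9667 − ½·1.5000·0.9667² = 0.7008 m while stopping
human over T_r+T_s: 1.2000·(0.2500+0.9667) = 1.4600 m
margins: 0.0400+0.0600+0.0500 = 0.1500 m
S_min ≈ 0.3625+0.7008+1.4600+0.1500  ⇒  S_min = 401/150 m

S_min = 401/150 m = 2.6733 m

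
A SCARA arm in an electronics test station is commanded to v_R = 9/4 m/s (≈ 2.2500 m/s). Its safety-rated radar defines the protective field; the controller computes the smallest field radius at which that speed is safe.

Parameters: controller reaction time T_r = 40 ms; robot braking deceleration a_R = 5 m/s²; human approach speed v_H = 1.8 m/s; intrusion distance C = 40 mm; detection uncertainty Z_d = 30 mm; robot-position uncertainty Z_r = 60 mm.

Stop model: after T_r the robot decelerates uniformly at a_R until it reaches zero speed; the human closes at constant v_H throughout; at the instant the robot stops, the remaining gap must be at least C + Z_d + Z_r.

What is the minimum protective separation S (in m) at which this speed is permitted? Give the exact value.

braking lasts T_s = (9/4)/5 = 0.4500 s
reaction-phase robot travel = 2.2500·0.0400 = 0.0900 m
robot covers 2.2500·0.4500 − ½·5.0000·0.4500² = 0.5062 m while stopping
human over T_r+T_s: 1.8000·(0.0400+0.4500) = 0.8820 m
C+Z_d+Z_r = 0.0400+0.0300+0.0600 = 0.1300 m
S_min ≈ 0.0900+0.5062+0.8820+0.1300  ⇒  S_min = 6433/4000 m

S_min = 6433/4000 m = 1.6082 m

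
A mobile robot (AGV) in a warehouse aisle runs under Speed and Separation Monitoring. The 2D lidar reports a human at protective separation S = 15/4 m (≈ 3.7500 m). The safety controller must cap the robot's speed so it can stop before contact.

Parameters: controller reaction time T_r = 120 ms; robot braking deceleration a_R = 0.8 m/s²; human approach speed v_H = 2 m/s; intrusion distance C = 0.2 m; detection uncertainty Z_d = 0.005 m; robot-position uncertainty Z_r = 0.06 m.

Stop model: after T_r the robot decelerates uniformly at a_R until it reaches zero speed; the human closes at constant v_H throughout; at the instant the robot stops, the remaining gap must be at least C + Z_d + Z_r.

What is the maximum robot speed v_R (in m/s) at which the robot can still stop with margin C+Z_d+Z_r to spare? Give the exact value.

v_R_max = 1 m/s = 1.0000 m/s

quadratic (5/8)·v² + (131/50)·v + (-649/200) = 0
  disc = (131/50)² − 4·(5/8)·(-649/200) = 149769/10000 ; √disc = 387/100
  v_R = (−(131/50) + 387/100) / (2·(5/8)) = 1 m/s
check:
stop time T_s = 1/(4/5) = 1.2500 s
robot in T_r: 1.0000·0.1200 = 0.1200 m
braking distance = 1.0000²/(2·0.8000) = 0.6250 m
person approaches 2.0000·(0.1200+1.2500) = 2.7400 m
margins: 0.2000+0.0050+0.0600 = 0.2650 m
sum ≈ 0.1200+0.6250+2.7400+0.2650 ≈ 3.7500 m = S ✓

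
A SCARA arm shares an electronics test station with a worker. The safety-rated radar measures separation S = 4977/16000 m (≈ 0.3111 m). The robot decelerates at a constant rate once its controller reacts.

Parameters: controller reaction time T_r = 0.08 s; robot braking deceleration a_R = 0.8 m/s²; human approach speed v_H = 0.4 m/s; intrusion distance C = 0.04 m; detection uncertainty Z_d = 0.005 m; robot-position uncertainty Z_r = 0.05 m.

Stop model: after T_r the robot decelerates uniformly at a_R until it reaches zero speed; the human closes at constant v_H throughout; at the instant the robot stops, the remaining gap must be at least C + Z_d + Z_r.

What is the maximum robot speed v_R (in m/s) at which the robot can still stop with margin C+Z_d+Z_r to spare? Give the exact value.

at the boundary: (5/8)·v² + (29/50)·v + (-589/3200) = 0
  disc = (29/50)² − 4·(5/8)·(-589/3200) = 127449/160000 ; √disc = 357/400
  v_R = (−(29/50) + 357/400) / (2·(5/8)) = 1/4 m/s
check:
T_s = v_R/a_R = (1/4)/(4/5) = 0.3125 s
robot in T_r: 0.2500·0.0800 = 0.0200 m
robot covers 0.2500·0.3125 − ½·0.8000·0.3125² = 0.0391 m while stopping
person approaches 0.4000·(0.0800+0.3125) = 0.1570 m
margins: 0.0400+0.0050+0.0500 = 0.0950 m
sum ≈ 0.0200+0.0391+0.1570+0.0950 ≈ 0.3111 m = S ✓

v_R_max = 1/4 m/s = 0.2500 m/s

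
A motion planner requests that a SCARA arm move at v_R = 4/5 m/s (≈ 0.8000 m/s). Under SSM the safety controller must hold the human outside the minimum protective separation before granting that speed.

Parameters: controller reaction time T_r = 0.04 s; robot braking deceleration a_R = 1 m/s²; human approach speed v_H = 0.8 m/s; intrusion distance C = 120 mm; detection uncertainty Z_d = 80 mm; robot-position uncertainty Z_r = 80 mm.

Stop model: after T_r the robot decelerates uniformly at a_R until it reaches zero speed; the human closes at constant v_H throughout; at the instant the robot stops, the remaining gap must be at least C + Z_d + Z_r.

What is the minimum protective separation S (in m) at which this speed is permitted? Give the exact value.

stop time T_s = (4/5)/1 = 0.8000 s
reaction-phase robot travel = 0.8000·0.0400 = 0.0320 m
braking distance = 0.8000²/(2·1.0000) = 0.3200 m
person approaches 0.8000·(0.0400+0.8000) = 0.6720 m
margins: 0.1200+0.0800+0.0800 = 0.2800 m
S_min ≈ 0.0320+0.3200+0.6720+0.2800  ⇒  S_min = 163/125 m

S_min = 163/125 m = 1.3040 m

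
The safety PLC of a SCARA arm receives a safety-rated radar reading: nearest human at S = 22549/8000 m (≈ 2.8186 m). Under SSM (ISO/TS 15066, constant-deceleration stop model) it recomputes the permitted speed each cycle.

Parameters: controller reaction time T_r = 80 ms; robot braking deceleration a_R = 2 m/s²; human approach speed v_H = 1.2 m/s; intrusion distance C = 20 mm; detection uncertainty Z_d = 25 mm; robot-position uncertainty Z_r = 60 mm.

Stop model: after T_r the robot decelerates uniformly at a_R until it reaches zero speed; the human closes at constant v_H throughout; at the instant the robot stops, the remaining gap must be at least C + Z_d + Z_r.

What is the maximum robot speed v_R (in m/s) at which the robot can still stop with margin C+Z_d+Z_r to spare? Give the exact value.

collect terms ⇒ (1/4)·v_R² + (17/25)·v_R + (-20941/8000) = 0
  disc = (17/25)² − 4·(1/4)·(-20941/8000) = 123201/40000 ; √disc = 351/200
  v_R = (−(17/25) + 351/200) / (2·(1/4)) = 43/20 m/s
check:
T_s = v_R/a_R = (43/20)/2 = 1.0750 s
robot in T_r: 2.1500·0.0800 = 0.1720 m
braking distance = 2.1500²/(2·2.0000) = 1.1556 m
human closes 1.2000·1.1550 = 1.3860 m
C+Z_d+Z_r = 0.0200+0.0250+0.0600 = 0.1050 m
sum ≈ 0.1720+1.1556+1.3860+0.1050 ≈ 2.8186 m = S ✓

v_R_max = 43/20 m/s = 2.1500 m/s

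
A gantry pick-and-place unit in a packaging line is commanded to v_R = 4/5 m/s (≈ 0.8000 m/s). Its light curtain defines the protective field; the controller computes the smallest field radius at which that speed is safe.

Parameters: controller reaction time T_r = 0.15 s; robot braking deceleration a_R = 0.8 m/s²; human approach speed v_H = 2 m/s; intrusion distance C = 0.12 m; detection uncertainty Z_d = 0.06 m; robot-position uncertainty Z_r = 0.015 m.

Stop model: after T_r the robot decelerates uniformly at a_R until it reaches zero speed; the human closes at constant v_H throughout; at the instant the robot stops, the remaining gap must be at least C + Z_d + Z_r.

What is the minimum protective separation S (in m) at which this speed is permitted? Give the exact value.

S_min = 603/200 m = 3.0150 m

braking lasts T_s = (4/5)/(4/5) = 1.0000 s
robot covers v_R·T_r = 0.8000·0.1500 = 0.1200 m before braking
braking distance = 0.8000²/(2·0.8000) = 0.4000 m
human over T_r+T_s: 2.0000·(0.1500+1.0000) = 2.3000 m
margins: 0.1200+0.0600+0.0150 = 0.1950 m
S_min ≈ 0.1200+0.4000+2.3000+0.1950  ⇒  S_min = 603/200 m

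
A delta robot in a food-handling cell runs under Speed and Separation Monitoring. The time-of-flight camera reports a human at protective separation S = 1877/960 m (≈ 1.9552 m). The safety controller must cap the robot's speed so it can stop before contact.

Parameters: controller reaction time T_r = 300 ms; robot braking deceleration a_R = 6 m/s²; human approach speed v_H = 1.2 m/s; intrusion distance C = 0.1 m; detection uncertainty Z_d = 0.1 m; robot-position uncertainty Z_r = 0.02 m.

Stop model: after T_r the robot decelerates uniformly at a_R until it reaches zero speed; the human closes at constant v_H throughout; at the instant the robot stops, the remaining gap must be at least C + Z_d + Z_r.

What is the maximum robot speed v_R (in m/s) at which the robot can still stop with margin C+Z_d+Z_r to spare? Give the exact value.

v_R_max = 41/20 m/s = 2.0500 m/s

at the boundary: (1/12)·v² + (1/2)·v + (-6601/4800) = 0
  disc = (1/2)² − 4·(1/12)·(-6601/4800) = 10201/14400 ; √disc = 101/120
  v_R = (−(1/2) + 101/120) / (2·(1/12)) = 41/20 m/s
check:
T_s = v_R/a_R = (41/20)/6 = 0.3417 s
robot in T_r: 2.0500·0.3000 = 0.6150 m
robot covers 2.0500·0.3417 − ½·6.0000·0.3417² = 0.3502 m while stopping
person approaches 1.2000·(0.3000+0.3417) = 0.7700 m
C+Z_d+Z_r = 0.1000+0.1000+0.0200 = 0.2200 m
sum ≈ 0.6150+0.3502+0.7700+0.2200 ≈ 1.9552 m = S ✓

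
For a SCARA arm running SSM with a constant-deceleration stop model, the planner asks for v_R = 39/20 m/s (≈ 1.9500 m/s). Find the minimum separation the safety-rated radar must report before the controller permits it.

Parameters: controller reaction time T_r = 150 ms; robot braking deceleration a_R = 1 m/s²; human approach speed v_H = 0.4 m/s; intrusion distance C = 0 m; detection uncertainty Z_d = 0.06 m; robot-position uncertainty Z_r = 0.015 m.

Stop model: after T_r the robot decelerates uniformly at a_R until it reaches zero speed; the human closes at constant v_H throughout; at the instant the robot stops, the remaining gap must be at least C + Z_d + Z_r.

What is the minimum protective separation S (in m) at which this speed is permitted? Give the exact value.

braking lasts T_s = (39/20)/1 = 1.9500 s
robot in T_r: 1.9500·0.1500 = 0.2925 m
robot covers 1.9500·1.9500 − ½·1.0000·1.9500² = 1.9013 m while stopping
human over T_r+T_s: 0.4000·(0.1500+1.9500) = 0.8400 m
C+Z_d+Z_r = 0.0000+0.0600+0.0150 = 0.0750 m
S_min ≈ 0.2925+1.9013+0.8400+0.0750  ⇒  S_min = 2487/800 m

S_min = 2487/800 m = 3.1088 m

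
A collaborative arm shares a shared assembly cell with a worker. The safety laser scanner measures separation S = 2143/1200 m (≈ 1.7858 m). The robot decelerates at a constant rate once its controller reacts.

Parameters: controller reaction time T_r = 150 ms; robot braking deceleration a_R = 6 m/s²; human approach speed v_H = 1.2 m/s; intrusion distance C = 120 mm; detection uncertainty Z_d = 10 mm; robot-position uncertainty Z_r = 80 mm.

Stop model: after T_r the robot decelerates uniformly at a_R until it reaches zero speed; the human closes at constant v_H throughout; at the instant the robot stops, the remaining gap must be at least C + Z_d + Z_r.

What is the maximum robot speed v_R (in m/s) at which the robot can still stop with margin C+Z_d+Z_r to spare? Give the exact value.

collect terms ⇒ (1/12)·v_R² + (7/20)·v_R + (-67/48) = 0
  disc = (7/20)² − 4·(1/12)·(-67/48) = 529/900 ; √disc = 23/30
  v_R = (−(7/20) + 23/30) / (2·(1/12)) = 5/2 m/s
check:
stop time T_s = (5/2)/6 = 0.4167 s
robot in T_r: 2.5000·0.1500 = 0.3750 m
robot covers 2.5000·0.4167 − ½·6.0000·0.4167² = 0.5208 m while stopping
human over T_r+T_s: 1.2000·(0.1500+0.4167) = 0.6800 m
C+Z_d+Z_r = 0.1200+0.0100+0.0800 = 0.2100 m
sum ≈ 0.3750+0.5208+0.6800+0.2100 ≈ 1.7858 m = S ✓

v_R_max = 5/2 m/s = 2.5000 m/s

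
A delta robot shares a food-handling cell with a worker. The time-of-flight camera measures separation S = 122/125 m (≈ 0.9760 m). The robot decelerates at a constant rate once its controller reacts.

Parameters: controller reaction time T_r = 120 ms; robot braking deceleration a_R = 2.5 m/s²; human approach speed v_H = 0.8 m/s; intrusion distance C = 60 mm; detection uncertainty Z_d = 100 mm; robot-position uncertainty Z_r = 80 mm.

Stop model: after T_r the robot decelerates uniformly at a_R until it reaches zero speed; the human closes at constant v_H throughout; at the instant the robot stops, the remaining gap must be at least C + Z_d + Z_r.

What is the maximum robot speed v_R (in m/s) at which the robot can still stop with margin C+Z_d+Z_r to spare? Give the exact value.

collect terms ⇒ (1/5)·v_R² + (11/25)·v_R + (-16/25) = 0
  disc = (11/25)² − 4·(1/5)·(-16/25) = 441/625 ; √disc = 21/25
  v_R = (−(11/25) + 21/25) / (2·(1/5)) = 1 m/s
check:
T_s = v_R/a_R = 1/(5/2) = 0.4000 s
robot covers v_R·T_r = 1.0000·0.1200 = 0.1200 m before braking
robot under decel: 1.0000²/(2·2.5000) = 0.2000 m
human closes 0.8000·0.5200 = 0.4160 m
residual clearance needed = 0.0600+0.1000+0.0800 = 0.2400 m
sum ≈ 0.1200+0.2000+0.4160+0.2400 ≈ 0.9760 m = S ✓

v_R_max = 1 m/s = 1.0000 m/s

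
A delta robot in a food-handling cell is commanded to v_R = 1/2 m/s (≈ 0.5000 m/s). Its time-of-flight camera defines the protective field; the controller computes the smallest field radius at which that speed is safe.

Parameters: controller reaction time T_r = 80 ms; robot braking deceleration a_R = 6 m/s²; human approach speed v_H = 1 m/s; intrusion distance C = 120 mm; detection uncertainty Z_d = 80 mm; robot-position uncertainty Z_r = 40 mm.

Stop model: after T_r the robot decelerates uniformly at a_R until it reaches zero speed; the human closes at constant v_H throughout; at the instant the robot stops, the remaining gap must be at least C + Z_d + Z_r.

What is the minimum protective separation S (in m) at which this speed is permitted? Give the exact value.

S_min = 557/1200 m = 0.4642 m

T_s = v_R/a_R = (1/2)/6 = 0.0833 s
robot in T_r: 0.5000·0.0800 = 0.0400 m
robot covers 0.5000·0.0833 − ½·6.0000·0.0833² = 0.0208 m while stopping
person approaches 1.0000·(0.0800+0.0833) = 0.1633 m
residual clearance needed = 0.1200+0.0800+0.0400 = 0.2400 m
S_min ≈ 0.0400+0.0208+0.1633+0.2400  ⇒  S_min = 557/1200 m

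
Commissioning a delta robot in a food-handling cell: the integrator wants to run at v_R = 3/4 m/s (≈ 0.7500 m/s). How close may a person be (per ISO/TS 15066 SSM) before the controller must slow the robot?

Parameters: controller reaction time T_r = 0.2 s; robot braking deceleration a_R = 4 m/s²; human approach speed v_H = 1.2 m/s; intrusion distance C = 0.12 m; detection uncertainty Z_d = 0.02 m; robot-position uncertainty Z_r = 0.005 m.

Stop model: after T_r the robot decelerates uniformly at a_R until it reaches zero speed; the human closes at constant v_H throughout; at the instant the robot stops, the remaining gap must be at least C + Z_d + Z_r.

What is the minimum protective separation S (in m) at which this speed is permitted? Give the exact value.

S_min = 2657/3200 m = 0.8303 m

T_s = v_R/a_R = (3/4)/4 = 0.1875 s
robot in T_r: 0.7500·0.2000 = 0.1500 m
robot under decel: 0.7500²/(2·4.0000) = 0.0703 m
human closes 1.2000·0.3875 = 0.4650 m
residual clearance needed = 0.1200+0.0200+0.0050 = 0.1450 m
S_min ≈ 0.1500+0.0703+0.4650+0.1450  ⇒  S_min = 2657/3200 m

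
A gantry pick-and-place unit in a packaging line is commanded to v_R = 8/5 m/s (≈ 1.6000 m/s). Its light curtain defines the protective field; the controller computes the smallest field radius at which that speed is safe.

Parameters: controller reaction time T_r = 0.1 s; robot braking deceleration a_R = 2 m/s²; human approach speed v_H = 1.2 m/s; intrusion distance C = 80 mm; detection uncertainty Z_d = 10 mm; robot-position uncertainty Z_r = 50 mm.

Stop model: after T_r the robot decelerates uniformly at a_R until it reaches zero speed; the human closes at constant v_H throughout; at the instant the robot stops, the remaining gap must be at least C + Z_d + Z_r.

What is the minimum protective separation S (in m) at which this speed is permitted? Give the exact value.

S_min = 101/50 m = 2.0200 m

braking lasts T_s = (8/5)/2 = 0.8000 s
robot covers v_R·T_r = 1.6000·0.1000 = 0.1600 m before braking
robot covers 1.6000·0.8000 − ½·2.0000·0.8000² = 0.6400 m while stopping
human closes 1.2000·0.9000 = 1.0800 m
residual clearance needed = 0.0800+0.0100+0.0500 = 0.1400 m
S_min ≈ 0.1600+0.6400+1.0800+0.1400  ⇒  S_min = 101/50 m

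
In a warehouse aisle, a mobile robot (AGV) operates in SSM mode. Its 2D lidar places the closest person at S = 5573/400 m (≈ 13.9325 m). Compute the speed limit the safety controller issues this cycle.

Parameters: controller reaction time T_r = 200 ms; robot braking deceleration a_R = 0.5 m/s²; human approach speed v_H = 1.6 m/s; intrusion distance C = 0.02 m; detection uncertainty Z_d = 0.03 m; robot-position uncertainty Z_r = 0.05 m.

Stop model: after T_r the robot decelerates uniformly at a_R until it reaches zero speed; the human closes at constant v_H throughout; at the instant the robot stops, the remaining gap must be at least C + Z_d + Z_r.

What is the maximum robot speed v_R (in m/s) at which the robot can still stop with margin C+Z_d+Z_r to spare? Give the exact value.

v_R_max = 47/20 m/s = 2.3500 m/s

at the boundary: (1)·v² + (17/5)·v + (-1081/80) = 0
  disc = (17/5)² − 4·(1)·(-1081/80) = 6561/100 ; √disc = 81/10
  v_R = (−(17/5) + 81/10) / (2·(1)) = 47/20 m/s
check:
T_s = v_R/a_R = (47/20)/(1/2) = 4.7000 s
robot in T_r: 2.3500·0.2000 = 0.4700 m
robot under decel: 2.3500²/(2·0.5000) = 5.5225 m
human over T_r+T_s: 1.6000·(0.2000+4.7000) = 7.8400 m
C+Z_d+Z_r = 0.0200+0.0300+0.0500 = 0.1000 m
sum ≈ 0.4700+5.5225+7.8400+0.1000 ≈ 13.9325 m = S ✓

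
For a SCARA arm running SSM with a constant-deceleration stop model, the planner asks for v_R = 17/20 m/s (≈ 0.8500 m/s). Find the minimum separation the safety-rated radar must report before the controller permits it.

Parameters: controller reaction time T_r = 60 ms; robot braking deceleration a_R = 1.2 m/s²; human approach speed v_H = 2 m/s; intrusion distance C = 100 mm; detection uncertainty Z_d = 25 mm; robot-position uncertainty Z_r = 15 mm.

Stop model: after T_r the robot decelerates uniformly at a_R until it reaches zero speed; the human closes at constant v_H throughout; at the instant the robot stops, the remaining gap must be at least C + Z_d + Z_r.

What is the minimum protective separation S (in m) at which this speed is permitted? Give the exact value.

T_s = v_R/a_R = (17/20)/(6/5) = 0.7083 s
robot in T_r: 0.8500·0.0600 = 0.0510 m
braking distance = 0.8500²/(2·1.2000) = 0.3010 m
person approaches 2.0000·(0.0600+0.7083) = 1.5367 m
C+Z_d+Z_r = 0.1000+0.0250+0.0150 = 0.1400 m
S_min ≈ 0.0510+0.3010+1.5367+0.1400  ⇒  S_min = 48689/24000 m

S_min = 48689/24000 m = 2.0287 m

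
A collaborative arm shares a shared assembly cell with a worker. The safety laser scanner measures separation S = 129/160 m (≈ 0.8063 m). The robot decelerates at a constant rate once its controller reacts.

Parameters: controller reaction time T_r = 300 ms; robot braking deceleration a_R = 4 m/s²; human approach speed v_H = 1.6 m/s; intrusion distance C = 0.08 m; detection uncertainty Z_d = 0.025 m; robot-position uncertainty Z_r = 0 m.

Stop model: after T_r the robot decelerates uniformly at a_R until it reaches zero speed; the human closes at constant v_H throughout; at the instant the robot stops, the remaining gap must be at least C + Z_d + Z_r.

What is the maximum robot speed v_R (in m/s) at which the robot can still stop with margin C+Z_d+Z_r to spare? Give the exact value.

at the boundary: (1/8)·v² + (7/10)·v + (-177/800) = 0
  disc = (7/10)² − 4·(1/8)·(-177/800) = 961/1600 ; √disc = 31/40
  v_R = (−(7/10) + 31/40) / (2·(1/8)) = 3/10 m/s
check:
T_s = v_R/a_R = (3/10)/4 = 0.0750 s
robot in T_r: 0.3000·0.3000 = 0.0900 m
robot covers 0.3000·0.0750 − ½·4.0000·0.0750² = 0.0112 m while stopping
person approaches 1.6000·(0.3000+0.0750) = 0.6000 m
C+Z_d+Z_r = 0.0800+0.0250+0.0000 = 0.1050 m
sum ≈ 0.0900+0.0112+0.6000+0.1050 ≈ 0.8063 m = S ✓

v_R_max = 3/10 m/s = 0.3000 m/s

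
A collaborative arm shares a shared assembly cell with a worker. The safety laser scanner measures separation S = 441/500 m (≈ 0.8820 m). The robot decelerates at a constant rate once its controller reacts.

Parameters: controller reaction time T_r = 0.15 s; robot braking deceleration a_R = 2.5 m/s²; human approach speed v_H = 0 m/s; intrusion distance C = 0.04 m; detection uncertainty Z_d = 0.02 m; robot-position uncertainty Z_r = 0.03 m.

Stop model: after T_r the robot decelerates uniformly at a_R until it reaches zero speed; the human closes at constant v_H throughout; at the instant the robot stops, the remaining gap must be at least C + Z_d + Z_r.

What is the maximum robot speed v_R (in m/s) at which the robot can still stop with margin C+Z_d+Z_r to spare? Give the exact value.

v_R_max = 33/20 m/s = 1.6500 m/s

quadratic (1/5)·v² + (3/20)·v + (-99/125) = 0
  disc = (3/20)² − 4·(1/5)·(-99/125) = 6561/10000 ; √disc = 81/100
  v_R = (−(3/20) + 81/100) / (2·(1/5)) = 33/20 m/s
check:
stop time T_s = (33/20)/(5/2) = 0.6600 s
robot covers v_R·T_r = 1.6500·0.1500 = 0.2475 m before braking
robot covers 1.6500·0.6600 − ½·2.5000·0.6600² = 0.5445 m while stopping
human over T_r+T_s: 0.0000·(0.1500+0.6600) = 0.0000 m
margins: 0.0400+0.0200+0.0300 = 0.0900 m
sum ≈ 0.2475+0.5445+0.0000+0.0900 ≈ 0.8820 m = S ✓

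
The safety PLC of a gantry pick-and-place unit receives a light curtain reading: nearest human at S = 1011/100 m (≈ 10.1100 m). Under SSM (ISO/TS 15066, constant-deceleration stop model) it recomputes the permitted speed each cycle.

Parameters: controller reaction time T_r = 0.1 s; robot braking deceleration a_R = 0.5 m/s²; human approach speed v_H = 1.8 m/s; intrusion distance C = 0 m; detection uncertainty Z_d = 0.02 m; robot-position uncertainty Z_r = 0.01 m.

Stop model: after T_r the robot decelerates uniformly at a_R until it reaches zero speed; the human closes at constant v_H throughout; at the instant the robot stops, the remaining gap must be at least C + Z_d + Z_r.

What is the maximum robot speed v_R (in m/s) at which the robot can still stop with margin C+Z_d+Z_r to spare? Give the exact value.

v_R_max = 9/5 m/s = 1.8000 m/s

at the boundary: (1)·v² + (37/10)·v + (-99/10) = 0
  disc = (37/10)² − 4·(1)·(-99/10) = 5329/100 ; √disc = 73/10
  v_R = (−(37/10) + 73/10) / (2·(1)) = 9/5 m/s
check:
stop time T_s = (9/5)/(1/2) = 3.6000 s
robot in T_r: 1.8000·0.1000 = 0.1800 m
robot covers 1.8000·3.6000 − ½·0.5000·3.6000² = 3.2400 m while stopping
person approaches 1.8000·(0.1000+3.6000) = 6.6600 m
C+Z_d+Z_r = 0.0000+0.0200+0.0100 = 0.0300 m
sum ≈ 0.1800+3.2400+6.6600+0.0300 ≈ 10.1100 m = S ✓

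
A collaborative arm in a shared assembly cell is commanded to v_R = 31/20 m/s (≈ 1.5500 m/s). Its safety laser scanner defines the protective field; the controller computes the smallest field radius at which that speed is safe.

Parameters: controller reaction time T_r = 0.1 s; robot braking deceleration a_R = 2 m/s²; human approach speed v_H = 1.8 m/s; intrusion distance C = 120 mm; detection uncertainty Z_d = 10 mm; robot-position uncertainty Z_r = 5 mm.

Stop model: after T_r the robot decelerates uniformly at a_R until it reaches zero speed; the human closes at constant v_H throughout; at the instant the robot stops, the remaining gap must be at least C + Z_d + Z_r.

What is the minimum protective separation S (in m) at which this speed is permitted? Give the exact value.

stop time T_s = (31/20)/2 = 0.7750 s
robot in T_r: 1.5500·0.1000 = 0.1550 m
braking distance = 1.5500²/(2·2.0000) = 0.6006 m
person approaches 1.8000·(0.1000+0.7750) = 1.5750 m
residual clearance needed = 0.1200+0.0100+0.0050 = 0.1350 m
S_min ≈ 0.1550+0.6006+1.5750+0.1350  ⇒  S_min = 789/320 m

S_min = 789/320 m = 2.4656 m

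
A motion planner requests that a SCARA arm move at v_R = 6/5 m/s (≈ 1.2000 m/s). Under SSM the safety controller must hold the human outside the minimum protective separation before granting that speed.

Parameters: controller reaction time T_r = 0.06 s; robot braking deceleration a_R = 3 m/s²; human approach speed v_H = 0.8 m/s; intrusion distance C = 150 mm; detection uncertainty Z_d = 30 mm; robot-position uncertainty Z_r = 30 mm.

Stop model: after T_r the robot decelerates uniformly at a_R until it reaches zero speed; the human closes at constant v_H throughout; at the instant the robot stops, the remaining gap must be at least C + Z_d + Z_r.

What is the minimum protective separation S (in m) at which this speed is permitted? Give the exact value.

braking lasts T_s = (6/5)/3 = 0.4000 s
reaction-phase robot travel = 1.2000·0.0600 = 0.0720 m
robot under decel: 1.2000²/(2·3.0000) = 0.2400 m
human over T_r+T_s: 0.8000·(0.0600+0.4000) = 0.3680 m
margins: 0.1500+0.0300+0.0300 = 0.2100 m
S_min ≈ 0.0720+0.2400+0.3680+0.2100  ⇒  S_min = 89/100 m

S_min = 89/100 m = 0.8900 m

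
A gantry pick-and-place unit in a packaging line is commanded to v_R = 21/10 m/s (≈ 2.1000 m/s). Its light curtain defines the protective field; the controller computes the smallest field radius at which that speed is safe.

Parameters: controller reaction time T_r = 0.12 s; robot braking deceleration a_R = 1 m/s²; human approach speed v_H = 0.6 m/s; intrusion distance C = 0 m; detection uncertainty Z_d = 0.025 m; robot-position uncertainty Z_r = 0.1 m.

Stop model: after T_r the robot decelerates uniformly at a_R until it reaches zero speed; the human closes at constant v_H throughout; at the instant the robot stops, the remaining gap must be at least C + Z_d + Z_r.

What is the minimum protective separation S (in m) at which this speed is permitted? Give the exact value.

T_s = v_R/a_R = (21/10)/1 = 2.1000 s
robot in T_r: 2.1000·0.1200 = 0.2520 m
braking distance = 2.1000²/(2·1.0000) = 2.2050 m
human over T_r+T_s: 0.6000·(0.1200+2.1000) = 1.3320 m
margins: 0.0000+0.0250+0.1000 = 0.1250 m
S_min ≈ 0.2520+2.2050+1.3320+0.1250  ⇒  S_min = 1957/500 m

S_min = 1957/500 m = 3.9140 m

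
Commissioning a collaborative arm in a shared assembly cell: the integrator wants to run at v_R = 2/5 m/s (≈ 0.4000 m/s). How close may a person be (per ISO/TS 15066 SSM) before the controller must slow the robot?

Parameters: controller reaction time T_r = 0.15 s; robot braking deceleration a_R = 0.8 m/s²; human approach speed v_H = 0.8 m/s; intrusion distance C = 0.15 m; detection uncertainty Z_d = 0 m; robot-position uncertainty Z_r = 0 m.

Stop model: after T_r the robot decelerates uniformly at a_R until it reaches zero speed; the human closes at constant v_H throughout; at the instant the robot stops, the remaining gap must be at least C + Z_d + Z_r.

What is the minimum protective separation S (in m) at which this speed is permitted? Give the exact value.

T_s = v_R/a_R = (2/5)/(4/5) = 0.5000 s
robot covers v_R·T_r = 0.4000·0.1500 = 0.0600 m before braking
braking distance = 0.4000²/(2·0.8000) = 0.1000 m
human over T_r+T_s: 0.8000·(0.1500+0.5000) = 0.5200 m
C+Z_d+Z_r = 0.1500+0.0000+0.0000 = 0.1500 m
S_min ≈ 0.0600+0.1000+0.5200+0.1500  ⇒  S_min = 83/100 m

S_min = 83/100 m = 0.8300 m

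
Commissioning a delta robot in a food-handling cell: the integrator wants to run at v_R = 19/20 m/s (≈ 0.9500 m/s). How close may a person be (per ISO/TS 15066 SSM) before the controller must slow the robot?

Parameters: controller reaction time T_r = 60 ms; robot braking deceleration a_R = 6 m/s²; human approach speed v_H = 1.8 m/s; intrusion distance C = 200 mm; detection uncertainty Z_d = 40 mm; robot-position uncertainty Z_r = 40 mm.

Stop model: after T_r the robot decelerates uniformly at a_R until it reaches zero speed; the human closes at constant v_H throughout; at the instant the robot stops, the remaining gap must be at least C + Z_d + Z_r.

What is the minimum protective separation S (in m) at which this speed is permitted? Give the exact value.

S_min = 773/960 m = 0.8052 m

T_s = v_R/a_R = (19/20)/6 = 0.1583 s
robot covers v_R·T_r = 0.9500·0.0600 = 0.0570 m before braking
robot covers 0.9500·0.1583 − ½·6.0000·0.1583² = 0.0752 m while stopping
human over T_r+T_s: 1.8000·(0.0600+0.1583) = 0.3930 m
residual clearance needed = 0.2000+0.0400+0.0400 = 0.2800 m
S_min ≈ 0.0570+0.0752+0.3930+0.2800  ⇒  S_min = 773/960 m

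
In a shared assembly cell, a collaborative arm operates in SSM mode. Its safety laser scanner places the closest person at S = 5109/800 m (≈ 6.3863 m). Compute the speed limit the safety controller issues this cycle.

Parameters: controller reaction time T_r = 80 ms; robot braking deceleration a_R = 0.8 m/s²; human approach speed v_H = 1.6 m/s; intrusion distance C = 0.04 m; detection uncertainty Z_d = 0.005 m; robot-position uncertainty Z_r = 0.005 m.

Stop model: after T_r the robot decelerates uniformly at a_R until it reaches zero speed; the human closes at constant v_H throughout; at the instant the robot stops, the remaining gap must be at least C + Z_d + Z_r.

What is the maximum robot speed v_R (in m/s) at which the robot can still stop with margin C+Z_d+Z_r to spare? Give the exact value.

at the boundary: (5/8)·v² + (52/25)·v + (-24833/4000) = 0
  disc = (52/25)² − 4·(5/8)·(-24833/4000) = 793881/40000 ; √disc = 891/200
  v_R = (−(52/25) + 891/200) / (2·(5/8)) = 19/10 m/s
check:
stop time T_s = (19/10)/(4/5) = 2.3750 s
reaction-phase robot travel = 1.9000·0.0800 = 0.1520 m
robot under decel: 1.9000²/(2·0.8000) = 2.2563 m
person approaches 1.6000·(0.0800+2.3750) = 3.9280 m
residual clearance needed = 0.0400+0.0050+0.0050 = 0.0500 m
sum ≈ 0.1520+2.2563+3.9280+0.0500 ≈ 6.3863 m = S ✓

v_R_max = 19/10 m/s = 1.9000 m/s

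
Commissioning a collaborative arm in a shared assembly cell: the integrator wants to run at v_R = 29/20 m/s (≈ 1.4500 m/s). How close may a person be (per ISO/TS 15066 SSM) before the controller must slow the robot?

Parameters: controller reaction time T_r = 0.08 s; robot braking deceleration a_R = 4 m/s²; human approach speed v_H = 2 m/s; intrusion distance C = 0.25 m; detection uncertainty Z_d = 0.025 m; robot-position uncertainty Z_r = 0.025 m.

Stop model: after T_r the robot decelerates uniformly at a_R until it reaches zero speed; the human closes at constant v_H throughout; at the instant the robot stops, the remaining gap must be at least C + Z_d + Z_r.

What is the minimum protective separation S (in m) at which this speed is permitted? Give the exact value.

S_min = 25021/16000 m = 1.5638 m

T_s = v_R/a_R = (29/20)/4 = 0.3625 s
reaction-phase robot travel = 1.4500·0.0800 = 0.1160 m
robot covers 1.4500·0.3625 − ½·4.0000·0.3625² = 0.2628 m while stopping
human closes 2.0000·0.4425 = 0.8850 m
residual clearance needed = 0.2500+0.0250+0.0250 = 0.3000 m
S_min ≈ 0.1160+0.2628+0.8850+0.3000  ⇒  S_min = 25021/16000 m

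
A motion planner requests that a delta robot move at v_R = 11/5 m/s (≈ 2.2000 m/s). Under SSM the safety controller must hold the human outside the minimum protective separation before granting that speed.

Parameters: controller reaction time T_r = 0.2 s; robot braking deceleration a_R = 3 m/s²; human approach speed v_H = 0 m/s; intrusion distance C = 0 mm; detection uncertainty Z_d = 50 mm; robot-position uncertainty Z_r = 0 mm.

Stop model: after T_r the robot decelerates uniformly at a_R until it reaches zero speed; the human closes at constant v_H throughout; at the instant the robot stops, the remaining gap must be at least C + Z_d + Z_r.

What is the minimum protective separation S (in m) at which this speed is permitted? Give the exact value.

S_min = 389/300 m = 1.2967 m

stop time T_s = (11/5)/3 = 0.7333 s
reaction-phase robot travel = 2.2000·0.2000 = 0.4400 m
robot under decel: 2.2000²/(2·3.0000) = 0.8067 m
human over T_r+T_s: 0.0000·(0.2000+0.7333) = 0.0000 m
C+Z_d+Z_r = 0.0000+0.0500+0.0000 = 0.0500 m
S_min ≈ 0.4400+0.8067+0.0000+0.0500  ⇒  S_min = 389/300 m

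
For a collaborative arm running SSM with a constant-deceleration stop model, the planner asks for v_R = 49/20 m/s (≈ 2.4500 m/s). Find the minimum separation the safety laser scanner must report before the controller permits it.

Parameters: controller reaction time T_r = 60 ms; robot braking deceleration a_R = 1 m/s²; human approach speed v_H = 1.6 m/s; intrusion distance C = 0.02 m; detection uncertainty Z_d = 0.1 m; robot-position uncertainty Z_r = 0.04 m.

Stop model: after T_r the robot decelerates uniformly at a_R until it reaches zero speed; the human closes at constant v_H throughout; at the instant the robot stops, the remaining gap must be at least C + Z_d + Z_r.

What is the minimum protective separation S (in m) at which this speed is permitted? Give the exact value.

braking lasts T_s = (49/20)/1 = 2.4500 s
reaction-phase robot travel = 2.4500·0.0600 = 0.1470 m
braking distance = 2.4500²/(2·1.0000) = 3.0013 m
person approaches 1.6000·(0.0600+2.4500) = 4.0160 m
residual clearance needed = 0.0200+0.1000+0.0400 = 0.1600 m
S_min ≈ 0.1470+3.0013+4.0160+0.1600  ⇒  S_min = 29297/4000 m

S_min = 29297/4000 m = 7.3243 m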